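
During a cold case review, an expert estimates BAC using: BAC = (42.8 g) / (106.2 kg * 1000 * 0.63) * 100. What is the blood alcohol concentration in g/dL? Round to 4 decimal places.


Applying the Widmark formula:
BAC = (dose_g / (body_wt * 1000 * r)) * 100
Denominator = 106.2 * 1000 * 0.63 = 66906
BAC = (42.8 / 66906) * 100
BAC = 0.0640 g/dL

0.0640


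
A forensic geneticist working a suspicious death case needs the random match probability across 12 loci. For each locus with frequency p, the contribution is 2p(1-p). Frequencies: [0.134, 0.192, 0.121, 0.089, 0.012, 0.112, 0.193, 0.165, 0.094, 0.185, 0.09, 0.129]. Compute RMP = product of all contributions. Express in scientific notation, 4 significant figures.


Computing RMP for 12 loci:
Locus 1: 2 * 0.134 * 0.866 = 0.232088
Locus 2: 2 * 0.192 * 0.808 = 0.310272
Locus 3: 2 * 0.121 * 0.879 = 0.212718
Locus 4: 2 * 0.089 * 0.911 = 0.162158
Locus 5: 2 * 0.012 * 0.988 = 0.023712
Locus 6: 2 * 0.112 * 0.888 = 0.198912
Locus 7: 2 * 0.193 * 0.807 = 0.311502
Locus 8: 2 * 0.165 * 0.835 = 0.27555
Locus 9: 2 * 0.094 * 0.906 = 0.170328
Locus 10: 2 * 0.185 * 0.815 = 0.30155
Locus 11: 2 * 0.09 * 0.91 = 0.1638
Locus 12: 2 * 0.129 * 0.871 = 0.224718
RMP = 1.901e-09

1.901e-09


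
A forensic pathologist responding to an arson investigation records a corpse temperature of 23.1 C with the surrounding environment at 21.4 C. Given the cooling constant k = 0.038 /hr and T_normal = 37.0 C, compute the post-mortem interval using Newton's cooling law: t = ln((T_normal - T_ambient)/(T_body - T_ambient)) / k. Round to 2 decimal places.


Using Newton's law of cooling:
t = ln((T_normal - T_ambient) / (T_body - T_ambient)) / k
T_normal - T_ambient = 15.6
T_body - T_ambient = 1.7
Ratio = 9.176471
ln(ratio) = 2.216643
t = 2.216643 / 0.038 = 58.33 hours

58.33


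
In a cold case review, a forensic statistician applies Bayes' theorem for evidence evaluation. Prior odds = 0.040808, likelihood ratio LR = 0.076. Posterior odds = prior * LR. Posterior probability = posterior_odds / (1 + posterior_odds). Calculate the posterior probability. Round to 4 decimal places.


Bayesian evidence evaluation:
Posterior odds = prior_odds * LR = 0.040808 * 0.076 = 0.003101408
Posterior probability = posterior_odds / (1 + posterior_odds)
= 0.003101408 / (1 + 0.003101408)
= 0.003101408 / 1.003101408
= 0.0031

0.0031


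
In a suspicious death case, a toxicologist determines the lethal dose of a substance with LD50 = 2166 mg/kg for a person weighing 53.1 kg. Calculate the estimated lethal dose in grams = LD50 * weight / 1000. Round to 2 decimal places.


Lethal dose calculation:
Lethal dose = LD50 * body_weight / 1000
= 2166 * 53.1 / 1000
= 115014.6 / 1000
= 115.01 g

115.01


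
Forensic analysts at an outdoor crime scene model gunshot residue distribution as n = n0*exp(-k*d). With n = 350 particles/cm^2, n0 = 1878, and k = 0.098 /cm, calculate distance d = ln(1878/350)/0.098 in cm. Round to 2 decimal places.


GSR distance calculation:
n0/n = 1878 / 350 = 5.365714
ln(n0/n) = 1.680029
d = 1.680029 / 0.098 = 17.14 cm

17.14


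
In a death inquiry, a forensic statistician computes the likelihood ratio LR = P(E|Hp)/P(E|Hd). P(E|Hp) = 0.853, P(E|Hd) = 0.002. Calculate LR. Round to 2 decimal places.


Likelihood ratio calculation:
LR = P(E|Hp) / P(E|Hd)
LR = 0.853 / 0.002
LR = 426.50

426.50


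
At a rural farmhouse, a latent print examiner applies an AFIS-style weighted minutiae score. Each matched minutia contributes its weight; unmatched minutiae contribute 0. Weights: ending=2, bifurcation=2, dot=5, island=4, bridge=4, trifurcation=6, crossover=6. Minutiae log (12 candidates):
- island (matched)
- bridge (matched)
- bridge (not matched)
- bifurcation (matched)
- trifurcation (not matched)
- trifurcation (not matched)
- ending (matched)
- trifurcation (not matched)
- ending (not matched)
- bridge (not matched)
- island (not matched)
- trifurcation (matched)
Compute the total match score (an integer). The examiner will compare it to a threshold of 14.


Weighted minutiae match score:
  island: matched, +4 (running total 4)
  bridge: matched, +4 (running total 8)
  bridge: not matched, +0
  bifurcation: matched, +2 (running total 10)
  trifurcation: not matched, +0
  trifurcation: not matched, +0
  ending: matched, +2 (running total 12)
  trifurcation: not matched, +0
  ending: not matched, +0
  bridge: not matched, +0
  island: not matched, +0
  trifurcation: matched, +6 (running total 18)
Total score = 18
Threshold = 14; verdict = identification

18


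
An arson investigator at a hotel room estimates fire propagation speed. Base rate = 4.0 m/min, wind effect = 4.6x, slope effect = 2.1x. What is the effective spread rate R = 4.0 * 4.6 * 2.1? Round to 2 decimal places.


Fire spread rate calculation:
R = R0 * wind_factor * slope_factor
= 4.0 * 4.6 * 2.1
= 18.4 * 2.1
= 38.64 m/min

38.64


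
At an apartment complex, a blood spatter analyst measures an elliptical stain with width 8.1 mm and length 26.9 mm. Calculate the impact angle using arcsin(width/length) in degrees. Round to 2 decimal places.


Blood spatter impact angle calculation:
width / length = 8.1 / 26.9 = 0.301115
angle = arcsin(0.301115)
angle = 17.52 degrees

17.52


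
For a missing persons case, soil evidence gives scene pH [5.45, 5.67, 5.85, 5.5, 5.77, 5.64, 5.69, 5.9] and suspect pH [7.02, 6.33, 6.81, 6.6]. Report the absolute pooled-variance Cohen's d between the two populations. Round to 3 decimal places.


Pooled-variance Cohen's d for soil pH comparison:
Scene mean = 45.47 / 8 = 5.68375
Suspect mean = 26.76 / 4 = 6.69
Scene sample variance s_s^2 = 0.024627
Suspect sample variance s_c^2 = 0.087
Pooled variance = ((n_s-1)*s_s^2 + (n_c-1)*s_c^2) / (n_s + n_c - 2) = 0.043339
Pooled SD = sqrt(0.043339) = 0.20818
Mean difference = -1.00625
|d| = |-1.00625| / 0.20818 = 4.834

4.834


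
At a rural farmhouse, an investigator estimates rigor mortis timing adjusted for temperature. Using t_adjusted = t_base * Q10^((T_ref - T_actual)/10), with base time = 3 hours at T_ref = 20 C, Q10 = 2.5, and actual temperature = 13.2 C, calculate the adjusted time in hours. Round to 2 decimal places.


Rigor mortis time adjustment:
Exponent = (T_ref - T_actual) / 10 = (20 - 13.2) / 10 = 0.68
Q10 factor = 2.5^0.68 = 1.86466
t_adjusted = 3 * 1.86466 = 5.59 hours

5.59


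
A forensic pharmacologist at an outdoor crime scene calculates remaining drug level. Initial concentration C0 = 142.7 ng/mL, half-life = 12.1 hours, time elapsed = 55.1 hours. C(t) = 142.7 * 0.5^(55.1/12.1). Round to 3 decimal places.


Drug concentration decay:
Number of half-lives = t / t_half = 55.1 / 12.1 = 4.553719
Decay factor = 0.5^4.553719 = 0.04257886
C(t) = 142.7 * 0.04257886 = 6.076 ng/mL

6.076


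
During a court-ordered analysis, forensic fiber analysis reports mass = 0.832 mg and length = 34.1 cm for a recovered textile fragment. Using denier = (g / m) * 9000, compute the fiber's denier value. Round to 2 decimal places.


Denier calculation:
Mass in grams = 0.832 mg / 1000 = 0.000832 g
Length in meters = 34.1 cm / 100 = 0.341 m
Linear density = mass / length = 0.000832 / 0.341 = 0.00243988 g/m
Denier = (g/m) * 9000 = 0.00243988 * 9000 = 21.96

21.96


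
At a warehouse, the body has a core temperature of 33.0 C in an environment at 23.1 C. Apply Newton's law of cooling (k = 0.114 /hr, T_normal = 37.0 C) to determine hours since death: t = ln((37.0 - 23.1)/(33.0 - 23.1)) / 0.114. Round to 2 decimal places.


Using Newton's law of cooling:
t = ln((T_normal - T_ambient) / (T_body - T_ambient)) / k
T_normal - T_ambient = 13.9
T_body - T_ambient = 9.9
Ratio = 1.40404
ln(ratio) = 0.339354
t = 0.339354 / 0.114 = 2.98 hours

2.98


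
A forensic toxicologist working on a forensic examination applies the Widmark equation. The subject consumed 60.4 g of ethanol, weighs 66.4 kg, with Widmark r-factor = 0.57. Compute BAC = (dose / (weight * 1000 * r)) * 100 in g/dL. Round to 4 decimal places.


Applying the Widmark formula:
BAC = (dose_g / (body_wt * 1000 * r)) * 100
Denominator = 66.4 * 1000 * 0.57 = 37848
BAC = (60.4 / 37848) * 100
BAC = 0.1596 g/dL

0.1596


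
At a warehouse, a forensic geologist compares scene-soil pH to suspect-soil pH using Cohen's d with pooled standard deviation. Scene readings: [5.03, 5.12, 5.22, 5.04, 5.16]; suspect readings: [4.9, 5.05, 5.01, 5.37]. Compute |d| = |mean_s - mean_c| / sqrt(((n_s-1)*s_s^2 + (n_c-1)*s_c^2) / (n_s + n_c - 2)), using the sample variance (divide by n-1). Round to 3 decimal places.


Pooled-variance Cohen's d for soil pH comparison:
Scene mean = 25.57 / 5 = 5.114
Suspect mean = 20.33 / 4 = 5.0825
Scene sample variance s_s^2 = 0.00648
Suspect sample variance s_c^2 = 0.040758
Pooled variance = ((n_s-1)*s_s^2 + (n_c-1)*s_c^2) / (n_s + n_c - 2) = 0.021171
Pooled SD = sqrt(0.021171) = 0.145503
Mean difference = 0.0315
|d| = |0.0315| / 0.145503 = 0.216

0.216


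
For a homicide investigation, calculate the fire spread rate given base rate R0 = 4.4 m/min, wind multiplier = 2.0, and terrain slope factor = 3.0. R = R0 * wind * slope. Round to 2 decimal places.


Fire spread rate calculation:
R = R0 * wind_factor * slope_factor
= 4.4 * 2.0 * 3.0
= 8.8 * 3.0
= 26.40 m/min

26.40


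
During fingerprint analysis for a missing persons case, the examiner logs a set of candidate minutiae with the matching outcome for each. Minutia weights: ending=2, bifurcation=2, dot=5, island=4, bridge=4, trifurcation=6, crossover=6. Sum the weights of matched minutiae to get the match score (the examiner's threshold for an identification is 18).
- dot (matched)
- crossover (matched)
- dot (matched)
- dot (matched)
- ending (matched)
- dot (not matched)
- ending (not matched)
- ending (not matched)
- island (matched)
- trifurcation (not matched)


Weighted minutiae match score:
  dot: matched, +5 (running total 5)
  crossover: matched, +6 (running total 11)
  dot: matched, +5 (running total 16)
  dot: matched, +5 (running total 21)
  ending: matched, +2 (running total 23)
  dot: not matched, +0
  ending: not matched, +0
  ending: not matched, +0
  island: matched, +4 (running total 27)
  trifurcation: not matched, +0
Total score = 27
Threshold = 18; verdict = identification

27


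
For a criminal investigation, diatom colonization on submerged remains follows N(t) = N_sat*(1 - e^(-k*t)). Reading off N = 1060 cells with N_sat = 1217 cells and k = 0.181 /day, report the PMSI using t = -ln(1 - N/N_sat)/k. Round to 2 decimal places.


PMSI from diatom colonization curve:
N / N_sat = 1060 / 1217 = 0.870994
1 - N/N_sat = 0.129006
ln(1 - N/N_sat) = -2.047896
t = -ln(1 - N/N_sat) / k = -(-2.047896) / 0.181 = 11.31 days

11.31


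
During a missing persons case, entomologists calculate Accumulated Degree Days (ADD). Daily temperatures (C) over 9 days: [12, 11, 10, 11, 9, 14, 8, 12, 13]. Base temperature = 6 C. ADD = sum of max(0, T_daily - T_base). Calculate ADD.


Computing ADD day by day:
Day 1: max(0, 12 - 6) = 6
Day 2: max(0, 11 - 6) = 5
Day 3: max(0, 10 - 6) = 4
Day 4: max(0, 11 - 6) = 5
Day 5: max(0, 9 - 6) = 3
Day 6: max(0, 14 - 6) = 8
Day 7: max(0, 8 - 6) = 2
Day 8: max(0, 12 - 6) = 6
Day 9: max(0, 13 - 6) = 7
Total ADD = 46

46


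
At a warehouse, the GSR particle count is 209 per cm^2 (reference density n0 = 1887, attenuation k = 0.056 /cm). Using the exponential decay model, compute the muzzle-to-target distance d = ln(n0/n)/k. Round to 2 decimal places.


GSR distance calculation:
n0/n = 1887 / 209 = 9.028708
ln(n0/n) = 2.200409
d = 2.200409 / 0.056 = 39.29 cm

39.29


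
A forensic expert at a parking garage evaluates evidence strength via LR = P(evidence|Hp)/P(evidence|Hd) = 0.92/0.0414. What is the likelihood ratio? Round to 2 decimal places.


Likelihood ratio calculation:
LR = P(E|Hp) / P(E|Hd)
LR = 0.92 / 0.0414
LR = 22.22

22.22


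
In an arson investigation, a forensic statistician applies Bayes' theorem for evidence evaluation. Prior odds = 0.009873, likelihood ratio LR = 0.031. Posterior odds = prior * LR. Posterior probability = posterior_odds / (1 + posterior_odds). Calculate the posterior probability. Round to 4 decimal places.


Bayesian evidence evaluation:
Posterior odds = prior_odds * LR = 0.009873 * 0.031 = 0.000306063
Posterior probability = posterior_odds / (1 + posterior_odds)
= 0.000306063 / (1 + 0.000306063)
= 0.000306063 / 1.000306063
= 0.0003

0.0003


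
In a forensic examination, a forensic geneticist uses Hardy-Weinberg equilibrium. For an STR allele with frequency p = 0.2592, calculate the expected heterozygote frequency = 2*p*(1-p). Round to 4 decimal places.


Hardy-Weinberg heterozygote frequency:
q = 1 - p = 1 - 0.2592 = 0.7408
2pq = 2 * 0.2592 * 0.7408 = 0.3840

0.3840


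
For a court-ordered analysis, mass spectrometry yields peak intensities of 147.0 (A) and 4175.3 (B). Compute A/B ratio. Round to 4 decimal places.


Spectral peak ratio:
Peak A = 147.0 counts
Peak B = 4175.3 counts
Ratio = 147.0 / 4175.3 = 0.0352

0.0352


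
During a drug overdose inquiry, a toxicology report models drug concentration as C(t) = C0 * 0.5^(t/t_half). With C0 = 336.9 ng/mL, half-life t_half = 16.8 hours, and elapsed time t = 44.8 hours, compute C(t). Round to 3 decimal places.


Drug concentration decay:
Number of half-lives = t / t_half = 44.8 / 16.8 = 2.666667
Decay factor = 0.5^2.666667 = 0.15749009
C(t) = 336.9 * 0.15749009 = 53.058 ng/mL

53.058


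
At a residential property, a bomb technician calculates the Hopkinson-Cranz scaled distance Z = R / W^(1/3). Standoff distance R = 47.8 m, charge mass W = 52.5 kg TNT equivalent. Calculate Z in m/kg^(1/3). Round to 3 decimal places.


Scaled distance calculation:
W^(1/3) = 52.5^(1/3) = 3.744436
Z = R / W^(1/3) = 47.8 / 3.744436
Z = 12.766 m/kg^(1/3)

12.766


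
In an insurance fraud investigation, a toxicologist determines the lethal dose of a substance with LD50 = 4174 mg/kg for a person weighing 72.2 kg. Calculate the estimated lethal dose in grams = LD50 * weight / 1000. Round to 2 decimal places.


Lethal dose calculation:
Lethal dose = LD50 * body_weight / 1000
= 4174 * 72.2 / 1000
= 301362.8 / 1000
= 301.36 g

301.36


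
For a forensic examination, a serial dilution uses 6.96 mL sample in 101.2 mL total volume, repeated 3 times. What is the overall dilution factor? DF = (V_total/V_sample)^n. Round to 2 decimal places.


Dilution factor calculation:
Single dilution = V_total / V_sample = 101.2 / 6.96 ≈ 14.54023
Number of dilutions = 3
Total DF = (101.2 / 6.96)^3 (full precision, rounded at the end) = 3074.07

3074.07


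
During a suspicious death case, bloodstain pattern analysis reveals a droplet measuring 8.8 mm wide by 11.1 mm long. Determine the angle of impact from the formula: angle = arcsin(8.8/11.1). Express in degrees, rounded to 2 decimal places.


Blood spatter impact angle calculation:
width / length = 8.8 / 11.1 = 0.792793
angle = arcsin(0.792793)
angle = 52.45 degrees

52.45


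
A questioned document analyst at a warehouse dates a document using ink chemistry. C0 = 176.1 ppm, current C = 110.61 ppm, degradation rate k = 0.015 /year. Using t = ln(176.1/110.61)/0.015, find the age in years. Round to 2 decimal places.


Document age estimation:
C0/C = 176.1 / 110.61 = 1.59208
ln(C0/C) = 0.465041
t = 0.465041 / 0.015 = 31.00 years

31.00


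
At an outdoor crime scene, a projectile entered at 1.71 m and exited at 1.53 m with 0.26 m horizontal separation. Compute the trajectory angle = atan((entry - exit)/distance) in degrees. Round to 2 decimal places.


Bullet trajectory angle:
Height difference = 1.71 - 1.53 = 0.18 m
angle = atan(0.18 / 0.26)
angle = atan(0.692308)
angle = 34.70 degrees

34.70


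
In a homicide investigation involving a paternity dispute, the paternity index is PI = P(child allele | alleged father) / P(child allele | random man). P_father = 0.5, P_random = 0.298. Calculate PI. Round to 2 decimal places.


Paternity Index calculation:
PI = P(allele|father) / P(allele|random)
PI = 0.5 / 0.298
PI = 1.68

1.68


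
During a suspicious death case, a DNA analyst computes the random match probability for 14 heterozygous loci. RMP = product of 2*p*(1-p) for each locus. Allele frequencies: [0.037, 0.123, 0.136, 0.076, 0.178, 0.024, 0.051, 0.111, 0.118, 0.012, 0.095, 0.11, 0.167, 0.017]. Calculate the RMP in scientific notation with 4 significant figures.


Computing RMP for 14 loci:
Locus 1: 2 * 0.037 * 0.963 = 0.071262
Locus 2: 2 * 0.123 * 0.877 = 0.215742
Locus 3: 2 * 0.136 * 0.864 = 0.235008
Locus 4: 2 * 0.076 * 0.924 = 0.140448
Locus 5: 2 * 0.178 * 0.822 = 0.292632
Locus 6: 2 * 0.024 * 0.976 = 0.046848
Locus 7: 2 * 0.051 * 0.949 = 0.096798
Locus 8: 2 * 0.111 * 0.889 = 0.197358
Locus 9: 2 * 0.118 * 0.882 = 0.208152
Locus 10: 2 * 0.012 * 0.988 = 0.023712
Locus 11: 2 * 0.095 * 0.905 = 0.17195
Locus 12: 2 * 0.11 * 0.89 = 0.1958
Locus 13: 2 * 0.167 * 0.833 = 0.278222
Locus 14: 2 * 0.017 * 0.983 = 0.033422
RMP = 2.054e-13

2.054e-13


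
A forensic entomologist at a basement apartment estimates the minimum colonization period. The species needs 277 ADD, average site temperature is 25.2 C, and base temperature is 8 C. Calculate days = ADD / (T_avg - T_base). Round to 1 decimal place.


Insect development time:
Effective temperature = avg_temp - T_base = 25.2 - 8 = 17.2 C
Days = ADD / effective_temp = 277 / 17.2 = 16.1 days

16.1


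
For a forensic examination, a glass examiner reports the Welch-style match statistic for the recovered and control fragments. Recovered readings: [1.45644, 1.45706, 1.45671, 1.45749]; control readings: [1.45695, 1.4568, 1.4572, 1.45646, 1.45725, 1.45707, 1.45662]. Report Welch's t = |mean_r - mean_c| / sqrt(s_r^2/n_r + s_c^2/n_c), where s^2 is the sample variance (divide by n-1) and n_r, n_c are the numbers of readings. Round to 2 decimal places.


Welch's t-criterion for glass RI comparison:
Recovered mean = sum / n_r = 5.8277 / 4 = 1.456925
Control mean = sum / n_c = 10.19835 / 7 = 1.4569071
Recovered sample variance s_r^2 = 2.063e-07
Control sample variance s_c^2 = 8.75905e-08
Welch SE (unpooled) = sqrt(s_r^2/n_r + s_c^2/n_c) = sqrt(5.1575e-08 + 1.25129e-08) = sqrt(6.40879e-08) = 0.000253156
|mean_r - mean_c| = 1.78571e-05
t = 1.78571e-05 / 0.000253156 = 0.07

0.07


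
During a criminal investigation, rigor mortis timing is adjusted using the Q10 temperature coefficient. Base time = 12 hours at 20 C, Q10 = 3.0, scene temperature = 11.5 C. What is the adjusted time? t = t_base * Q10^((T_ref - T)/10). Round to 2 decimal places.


Rigor mortis time adjustment:
Exponent = (T_ref - T_actual) / 10 = (20 - 11.5) / 10 = 0.85
Q10 factor = 3.0^0.85 = 2.54421
t_adjusted = 12 * 2.54421 = 30.53 hours

30.53


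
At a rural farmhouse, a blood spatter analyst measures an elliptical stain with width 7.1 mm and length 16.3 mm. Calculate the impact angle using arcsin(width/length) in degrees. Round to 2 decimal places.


Blood spatter impact angle calculation:
width / length = 7.1 / 16.3 = 0.435583
angle = arcsin(0.435583)
angle = 25.82 degrees

25.82


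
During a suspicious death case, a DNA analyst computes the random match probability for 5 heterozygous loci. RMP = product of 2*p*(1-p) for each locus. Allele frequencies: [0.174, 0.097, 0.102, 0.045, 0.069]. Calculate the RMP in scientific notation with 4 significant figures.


Computing RMP for 5 loci:
Locus 1: 2 * 0.174 * 0.826 = 0.287448
Locus 2: 2 * 0.097 * 0.903 = 0.175182
Locus 3: 2 * 0.102 * 0.898 = 0.183192
Locus 4: 2 * 0.045 * 0.955 = 0.08595
Locus 5: 2 * 0.069 * 0.931 = 0.128478
RMP = 1.019e-04

1.019e-04


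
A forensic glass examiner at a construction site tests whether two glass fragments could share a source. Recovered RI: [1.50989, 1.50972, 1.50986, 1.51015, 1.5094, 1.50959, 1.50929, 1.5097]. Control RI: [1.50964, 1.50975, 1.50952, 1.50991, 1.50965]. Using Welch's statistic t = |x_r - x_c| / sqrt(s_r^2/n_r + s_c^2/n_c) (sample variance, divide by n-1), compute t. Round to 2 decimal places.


Welch's t-criterion for glass RI comparison:
Recovered mean = sum / n_r = 12.0776 / 8 = 1.5097
Control mean = sum / n_c = 7.54847 / 5 = 1.509694
Recovered sample variance s_r^2 = 7.64e-08
Control sample variance s_c^2 = 2.123e-08
Welch SE (unpooled) = sqrt(s_r^2/n_r + s_c^2/n_c) = sqrt(9.55e-09 + 4.246e-09) = sqrt(1.3796e-08) = 0.000117456
|mean_r - mean_c| = 6e-06
t = 6e-06 / 0.000117456 = 0.05

0.05


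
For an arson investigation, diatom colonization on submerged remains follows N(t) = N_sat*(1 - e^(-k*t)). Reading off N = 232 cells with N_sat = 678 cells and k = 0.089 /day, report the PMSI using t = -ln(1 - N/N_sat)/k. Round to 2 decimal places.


PMSI from diatom colonization curve:
N / N_sat = 232 / 678 = 0.342183
1 - N/N_sat = 0.657817
ln(1 - N/N_sat) = -0.418829
t = -ln(1 - N/N_sat) / k = -(-0.418829) / 0.089 = 4.71 days

4.71


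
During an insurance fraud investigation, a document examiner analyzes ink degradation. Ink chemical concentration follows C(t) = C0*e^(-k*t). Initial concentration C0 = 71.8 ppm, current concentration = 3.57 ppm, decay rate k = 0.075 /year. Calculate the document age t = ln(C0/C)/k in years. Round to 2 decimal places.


Document age estimation:
C0/C = 71.8 / 3.57 = 20.112045
ln(C0/C) = 3.001319
t = 3.001319 / 0.075 = 40.02 years

40.02


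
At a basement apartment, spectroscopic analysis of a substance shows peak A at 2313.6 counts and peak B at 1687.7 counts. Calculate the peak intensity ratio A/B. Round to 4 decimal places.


Spectral peak ratio:
Peak A = 2313.6 counts
Peak B = 1687.7 counts
Ratio = 2313.6 / 1687.7 = 1.3709

1.3709


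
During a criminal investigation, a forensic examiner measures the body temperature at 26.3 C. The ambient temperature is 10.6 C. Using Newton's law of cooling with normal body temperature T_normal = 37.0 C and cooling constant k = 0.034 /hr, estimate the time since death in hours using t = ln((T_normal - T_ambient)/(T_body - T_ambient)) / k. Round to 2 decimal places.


Using Newton's law of cooling:
t = ln((T_normal - T_ambient) / (T_body - T_ambient)) / k
T_normal - T_ambient = 26.4
T_body - T_ambient = 15.7
Ratio = 1.681529
ln(ratio) = 0.519703
t = 0.519703 / 0.034 = 15.29 hours

15.29


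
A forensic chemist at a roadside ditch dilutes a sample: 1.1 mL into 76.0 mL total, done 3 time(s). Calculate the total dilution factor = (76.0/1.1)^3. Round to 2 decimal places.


Dilution factor calculation:
Single dilution = V_total / V_sample = 76.0 / 1.1 ≈ 69.090909
Number of dilutions = 3
Total DF = (76.0 / 1.1)^3 (full precision, rounded at the end) = 329809.17

329809.17


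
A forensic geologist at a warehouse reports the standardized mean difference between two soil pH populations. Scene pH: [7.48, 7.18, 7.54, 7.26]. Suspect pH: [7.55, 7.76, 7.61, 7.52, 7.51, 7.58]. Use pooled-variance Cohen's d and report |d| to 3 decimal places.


Pooled-variance Cohen's d for soil pH comparison:
Scene mean = 29.46 / 4 = 7.365
Suspect mean = 45.53 / 6 = 7.588333
Scene sample variance s_s^2 = 0.0297
Suspect sample variance s_c^2 = 0.008457
Pooled variance = ((n_s-1)*s_s^2 + (n_c-1)*s_c^2) / (n_s + n_c - 2) = 0.016423
Pooled SD = sqrt(0.016423) = 0.128152
Mean difference = -0.223333
|d| = |-0.223333| / 0.128152 = 1.743

1.743


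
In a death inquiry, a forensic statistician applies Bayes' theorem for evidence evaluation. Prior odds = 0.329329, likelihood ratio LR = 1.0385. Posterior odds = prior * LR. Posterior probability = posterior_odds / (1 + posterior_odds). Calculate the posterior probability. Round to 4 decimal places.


Bayesian evidence evaluation:
Posterior odds = prior_odds * LR = 0.329329 * 1.0385 = 0.3420082
Posterior probability = posterior_odds / (1 + posterior_odds)
= 0.3420082 / (1 + 0.3420082)
= 0.3420082 / 1.3420082
= 0.2548

0.2548


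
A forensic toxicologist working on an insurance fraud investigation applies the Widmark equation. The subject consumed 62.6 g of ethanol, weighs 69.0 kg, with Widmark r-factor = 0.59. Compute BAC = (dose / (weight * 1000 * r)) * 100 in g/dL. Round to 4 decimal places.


Applying the Widmark formula:
BAC = (dose_g / (body_wt * 1000 * r)) * 100
Denominator = 69.0 * 1000 * 0.59 = 40710
BAC = (62.6 / 40710) * 100
BAC = 0.1538 g/dL

0.1538


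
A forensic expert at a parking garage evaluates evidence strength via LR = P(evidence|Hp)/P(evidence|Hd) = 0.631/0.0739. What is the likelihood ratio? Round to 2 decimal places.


Likelihood ratio calculation:
LR = P(E|Hp) / P(E|Hd)
LR = 0.631 / 0.0739
LR = 8.54

8.54


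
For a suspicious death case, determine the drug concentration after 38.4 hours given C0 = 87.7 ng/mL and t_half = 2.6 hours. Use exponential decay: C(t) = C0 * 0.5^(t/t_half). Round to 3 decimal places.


Drug concentration decay:
Number of half-lives = t / t_half = 38.4 / 2.6 = 14.769231
Decay factor = 0.5^14.769231 = 0.00003581
C(t) = 87.7 * 0.00003581 = 0.003 ng/mL

0.003


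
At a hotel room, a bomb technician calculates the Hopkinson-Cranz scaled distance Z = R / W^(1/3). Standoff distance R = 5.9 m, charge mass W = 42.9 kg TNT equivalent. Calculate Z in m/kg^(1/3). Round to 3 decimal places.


Scaled distance calculation:
W^(1/3) = 42.9^(1/3) = 3.50068
Z = R / W^(1/3) = 5.9 / 3.50068
Z = 1.685 m/kg^(1/3)

1.685


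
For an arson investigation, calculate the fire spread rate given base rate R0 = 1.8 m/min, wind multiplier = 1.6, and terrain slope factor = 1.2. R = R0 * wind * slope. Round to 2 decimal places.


Fire spread rate calculation:
R = R0 * wind_factor * slope_factor
= 1.8 * 1.6 * 1.2
= 2.88 * 1.2
= 3.46 m/min

3.46


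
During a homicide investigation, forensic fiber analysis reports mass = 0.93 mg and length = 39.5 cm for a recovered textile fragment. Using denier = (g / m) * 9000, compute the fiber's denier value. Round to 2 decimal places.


Denier calculation:
Mass in grams = 0.93 mg / 1000 = 0.00093 g
Length in meters = 39.5 cm / 100 = 0.395 m
Linear density = mass / length = 0.00093 / 0.395 = 0.00235443 g/m
Denier = (g/m) * 9000 = 0.00235443 * 9000 = 21.19

21.19


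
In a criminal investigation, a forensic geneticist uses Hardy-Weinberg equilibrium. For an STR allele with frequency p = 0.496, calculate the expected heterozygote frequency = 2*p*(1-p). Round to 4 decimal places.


Hardy-Weinberg heterozygote frequency:
q = 1 - p = 1 - 0.496 = 0.504
2pq = 2 * 0.496 * 0.504 = 0.5000

0.5000


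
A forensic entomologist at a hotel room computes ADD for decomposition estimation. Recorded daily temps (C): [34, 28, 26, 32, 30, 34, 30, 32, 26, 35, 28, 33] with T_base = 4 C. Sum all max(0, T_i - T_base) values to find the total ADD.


Computing ADD day by day:
Day 1: max(0, 34 - 4) = 30
Day 2: max(0, 28 - 4) = 24
Day 3: max(0, 26 - 4) = 22
Day 4: max(0, 32 - 4) = 28
Day 5: max(0, 30 - 4) = 26
Day 6: max(0, 34 - 4) = 30
Day 7: max(0, 30 - 4) = 26
Day 8: max(0, 32 - 4) = 28
Day 9: max(0, 26 - 4) = 22
Day 10: max(0, 35 - 4) = 31
Day 11: max(0, 28 - 4) = 24
Day 12: max(0, 33 - 4) = 29
Total ADD = 320

320


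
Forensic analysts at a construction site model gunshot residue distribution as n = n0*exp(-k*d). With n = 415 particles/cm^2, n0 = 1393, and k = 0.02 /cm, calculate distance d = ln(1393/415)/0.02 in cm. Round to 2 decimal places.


GSR distance calculation:
n0/n = 1393 / 415 = 3.356627
ln(n0/n) = 1.210937
d = 1.210937 / 0.02 = 60.55 cm

60.55


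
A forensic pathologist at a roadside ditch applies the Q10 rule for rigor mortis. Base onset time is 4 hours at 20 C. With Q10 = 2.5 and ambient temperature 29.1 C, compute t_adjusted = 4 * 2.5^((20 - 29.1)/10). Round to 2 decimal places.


Rigor mortis time adjustment:
Exponent = (T_ref - T_actual) / 10 = (20 - 29.1) / 10 = -0.91
Q10 factor = 2.5^-0.91 = 0.43438
t_adjusted = 4 * 0.43438 = 1.74 hours

1.74


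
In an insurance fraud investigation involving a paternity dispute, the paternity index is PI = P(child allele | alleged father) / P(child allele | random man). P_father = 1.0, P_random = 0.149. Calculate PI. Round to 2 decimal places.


Paternity Index calculation:
PI = P(allele|father) / P(allele|random)
PI = 1.0 / 0.149
PI = 6.71

6.71


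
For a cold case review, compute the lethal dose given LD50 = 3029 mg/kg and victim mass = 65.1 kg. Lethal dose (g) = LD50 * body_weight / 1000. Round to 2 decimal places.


Lethal dose calculation:
Lethal dose = LD50 * body_weight / 1000
= 3029 * 65.1 / 1000
= 197187.9 / 1000
= 197.19 g

197.19


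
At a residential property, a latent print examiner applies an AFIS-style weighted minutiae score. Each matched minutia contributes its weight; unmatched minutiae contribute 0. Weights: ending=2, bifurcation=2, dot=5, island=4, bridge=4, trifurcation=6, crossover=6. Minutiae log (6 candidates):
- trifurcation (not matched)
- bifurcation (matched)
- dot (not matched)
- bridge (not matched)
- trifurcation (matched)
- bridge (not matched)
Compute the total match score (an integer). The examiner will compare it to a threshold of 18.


Weighted minutiae match score:
  trifurcation: not matched, +0
  bifurcation: matched, +2 (running total 2)
  dot: not matched, +0
  bridge: not matched, +0
  trifurcation: matched, +6 (running total 8)
  bridge: not matched, +0
Total score = 8
Threshold = 18; verdict = inconclusive

8


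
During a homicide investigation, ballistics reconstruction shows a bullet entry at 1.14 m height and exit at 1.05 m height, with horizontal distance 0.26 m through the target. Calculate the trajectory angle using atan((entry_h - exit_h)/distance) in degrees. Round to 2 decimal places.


Bullet trajectory angle:
Height difference = 1.14 - 1.05 = 0.09 m
angle = atan(0.09 / 0.26)
angle = atan(0.346154)
angle = 19.09 degrees

19.09


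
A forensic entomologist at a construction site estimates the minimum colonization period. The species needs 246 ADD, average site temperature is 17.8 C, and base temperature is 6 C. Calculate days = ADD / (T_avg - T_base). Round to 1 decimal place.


Insect development time:
Effective temperature = avg_temp - T_base = 17.8 - 6 = 11.8 C
Days = ADD / effective_temp = 246 / 11.8 = 20.8 days

20.8


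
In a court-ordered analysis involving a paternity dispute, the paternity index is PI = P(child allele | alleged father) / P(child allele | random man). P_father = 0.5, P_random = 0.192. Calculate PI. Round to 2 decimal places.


Paternity Index calculation:
PI = P(allele|father) / P(allele|random)
PI = 0.5 / 0.192
PI = 2.60

2.60


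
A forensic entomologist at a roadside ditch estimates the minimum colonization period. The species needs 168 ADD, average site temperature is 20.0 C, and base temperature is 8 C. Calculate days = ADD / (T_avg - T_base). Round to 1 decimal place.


Insect development time:
Effective temperature = avg_temp - T_base = 20.0 - 8 = 12.0 C
Days = ADD / effective_temp = 168 / 12.0 = 14.0 days

14.0


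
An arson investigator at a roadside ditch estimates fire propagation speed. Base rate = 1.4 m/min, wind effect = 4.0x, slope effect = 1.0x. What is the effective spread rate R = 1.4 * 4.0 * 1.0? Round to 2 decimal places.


Fire spread rate calculation:
R = R0 * wind_factor * slope_factor
= 1.4 * 4.0 * 1.0
= 5.6 * 1.0
= 5.60 m/min

5.60


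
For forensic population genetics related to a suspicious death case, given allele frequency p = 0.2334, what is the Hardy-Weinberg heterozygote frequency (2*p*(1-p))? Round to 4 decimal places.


Hardy-Weinberg heterozygote frequency:
q = 1 - p = 1 - 0.2334 = 0.7666
2pq = 2 * 0.2334 * 0.7666 = 0.3578

0.3578


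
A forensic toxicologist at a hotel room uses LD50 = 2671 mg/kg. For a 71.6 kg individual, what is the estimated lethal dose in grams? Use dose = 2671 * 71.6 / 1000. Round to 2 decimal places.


Lethal dose calculation:
Lethal dose = LD50 * body_weight / 1000
= 2671 * 71.6 / 1000
= 191243.6 / 1000
= 191.24 g

191.24


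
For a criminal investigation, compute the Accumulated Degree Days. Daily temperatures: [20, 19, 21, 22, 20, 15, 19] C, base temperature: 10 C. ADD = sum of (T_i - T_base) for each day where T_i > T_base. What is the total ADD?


Computing ADD day by day:
Day 1: max(0, 20 - 10) = 10
Day 2: max(0, 19 - 10) = 9
Day 3: max(0, 21 - 10) = 11
Day 4: max(0, 22 - 10) = 12
Day 5: max(0, 20 - 10) = 10
Day 6: max(0, 15 - 10) = 5
Day 7: max(0, 19 - 10) = 9
Total ADD = 66

66


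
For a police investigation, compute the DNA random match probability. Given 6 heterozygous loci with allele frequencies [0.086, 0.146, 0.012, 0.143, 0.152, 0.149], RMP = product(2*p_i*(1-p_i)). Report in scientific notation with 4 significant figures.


Computing RMP for 6 loci:
Locus 1: 2 * 0.086 * 0.914 = 0.157208
Locus 2: 2 * 0.146 * 0.854 = 0.249368
Locus 3: 2 * 0.012 * 0.988 = 0.023712
Locus 4: 2 * 0.143 * 0.857 = 0.245102
Locus 5: 2 * 0.152 * 0.848 = 0.257792
Locus 6: 2 * 0.149 * 0.851 = 0.253598
RMP = 1.490e-05

1.490e-05


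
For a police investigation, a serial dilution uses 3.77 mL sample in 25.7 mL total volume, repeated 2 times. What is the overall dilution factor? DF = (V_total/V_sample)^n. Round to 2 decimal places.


Dilution factor calculation:
Single dilution = V_total / V_sample = 25.7 / 3.77 ≈ 6.816976
Number of dilutions = 2
Total DF = (25.7 / 3.77)^2 (full precision, rounded at the end) = 46.47

46.47


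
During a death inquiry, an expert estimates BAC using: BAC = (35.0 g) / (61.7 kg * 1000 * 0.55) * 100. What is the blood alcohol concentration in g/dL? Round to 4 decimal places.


Applying the Widmark formula:
BAC = (dose_g / (body_wt * 1000 * r)) * 100
Denominator = 61.7 * 1000 * 0.55 = 33935
BAC = (35.0 / 33935) * 100
BAC = 0.1031 g/dL

0.1031


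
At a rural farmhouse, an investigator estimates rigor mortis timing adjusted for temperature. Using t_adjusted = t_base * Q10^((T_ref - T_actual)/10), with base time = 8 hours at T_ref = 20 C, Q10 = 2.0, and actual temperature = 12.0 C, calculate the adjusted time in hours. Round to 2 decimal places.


Rigor mortis time adjustment:
Exponent = (T_ref - T_actual) / 10 = (20 - 12.0) / 10 = 0.8
Q10 factor = 2.0^0.8 = 1.7411
t_adjusted = 8 * 1.7411 = 13.93 hours

13.93


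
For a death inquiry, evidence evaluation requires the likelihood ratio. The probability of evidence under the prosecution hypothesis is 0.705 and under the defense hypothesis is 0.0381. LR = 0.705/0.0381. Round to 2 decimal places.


Likelihood ratio calculation:
LR = P(E|Hp) / P(E|Hd)
LR = 0.705 / 0.0381
LR = 18.50

18.50


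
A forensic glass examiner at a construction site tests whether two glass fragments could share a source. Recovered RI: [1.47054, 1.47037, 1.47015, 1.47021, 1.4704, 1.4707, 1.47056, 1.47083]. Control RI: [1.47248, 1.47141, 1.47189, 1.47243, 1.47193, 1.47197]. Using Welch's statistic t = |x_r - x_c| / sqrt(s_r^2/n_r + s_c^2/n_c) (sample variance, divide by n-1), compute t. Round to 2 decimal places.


Welch's t-criterion for glass RI comparison:
Recovered mean = sum / n_r = 11.76376 / 8 = 1.47047
Control mean = sum / n_c = 8.83211 / 6 = 1.4720183
Recovered sample variance s_r^2 = 5.43429e-08
Control sample variance s_c^2 = 1.55857e-07
Welch SE (unpooled) = sqrt(s_r^2/n_r + s_c^2/n_c) = sqrt(6.79286e-09 + 2.59761e-08) = sqrt(3.2769e-08) = 0.000181022
|mean_r - mean_c| = 0.00154833
t = 0.00154833 / 0.000181022 = 8.55

8.55


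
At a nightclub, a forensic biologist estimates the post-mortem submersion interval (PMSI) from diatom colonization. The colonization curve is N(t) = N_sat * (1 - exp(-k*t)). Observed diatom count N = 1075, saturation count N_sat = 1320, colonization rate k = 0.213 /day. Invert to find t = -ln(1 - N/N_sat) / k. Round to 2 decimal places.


PMSI from diatom colonization curve:
N / N_sat = 1075 / 1320 = 0.814394
1 - N/N_sat = 0.185606
ln(1 - N/N_sat) = -1.684129
t = -ln(1 - N/N_sat) / k = -(-1.684129) / 0.213 = 7.91 days

7.91


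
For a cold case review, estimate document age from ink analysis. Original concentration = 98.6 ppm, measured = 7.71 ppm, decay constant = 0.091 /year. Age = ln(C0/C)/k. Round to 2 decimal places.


Document age estimation:
C0/C = 98.6 / 7.71 = 12.788586
ln(C0/C) = 2.548553
t = 2.548553 / 0.091 = 28.01 years

28.01


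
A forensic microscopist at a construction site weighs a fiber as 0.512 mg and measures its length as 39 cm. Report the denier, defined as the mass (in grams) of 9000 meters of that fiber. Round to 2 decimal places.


Denier calculation:
Mass in grams = 0.512 mg / 1000 = 0.000512 g
Length in meters = 39 cm / 100 = 0.39 m
Linear density = mass / length = 0.000512 / 0.39 = 0.00131282 g/m
Denier = (g/m) * 9000 = 0.00131282 * 9000 = 11.82

11.82


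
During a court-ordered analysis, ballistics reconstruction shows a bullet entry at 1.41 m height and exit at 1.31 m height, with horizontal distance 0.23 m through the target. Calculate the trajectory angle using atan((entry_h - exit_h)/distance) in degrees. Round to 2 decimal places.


Bullet trajectory angle:
Height difference = 1.41 - 1.31 = 0.1 m
angle = atan(0.1 / 0.23)
angle = atan(0.434783)
angle = 23.50 degrees

23.50


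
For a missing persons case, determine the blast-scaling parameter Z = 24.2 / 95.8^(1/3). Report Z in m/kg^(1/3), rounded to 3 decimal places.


Scaled distance calculation:
W^(1/3) = 95.8^(1/3) = 4.575675
Z = R / W^(1/3) = 24.2 / 4.575675
Z = 5.289 m/kg^(1/3)

5.289


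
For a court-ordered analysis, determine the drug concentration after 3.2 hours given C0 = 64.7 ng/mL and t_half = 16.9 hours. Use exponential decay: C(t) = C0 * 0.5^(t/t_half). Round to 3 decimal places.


Drug concentration decay:
Number of half-lives = t / t_half = 3.2 / 16.9 = 0.189349
Decay factor = 0.5^0.189349 = 0.87700137
C(t) = 64.7 * 0.87700137 = 56.742 ng/mL

56.742


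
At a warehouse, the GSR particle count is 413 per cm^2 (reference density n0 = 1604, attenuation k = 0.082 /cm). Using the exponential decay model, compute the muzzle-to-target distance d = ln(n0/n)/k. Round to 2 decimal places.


GSR distance calculation:
n0/n = 1604 / 413 = 3.883777
ln(n0/n) = 1.356808
d = 1.356808 / 0.082 = 16.55 cm

16.55


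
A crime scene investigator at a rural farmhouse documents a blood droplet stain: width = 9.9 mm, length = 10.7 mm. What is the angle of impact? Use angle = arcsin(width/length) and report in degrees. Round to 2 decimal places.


Blood spatter impact angle calculation:
width / length = 9.9 / 10.7 = 0.925234
angle = arcsin(0.925234)
angle = 67.70 degrees

67.70


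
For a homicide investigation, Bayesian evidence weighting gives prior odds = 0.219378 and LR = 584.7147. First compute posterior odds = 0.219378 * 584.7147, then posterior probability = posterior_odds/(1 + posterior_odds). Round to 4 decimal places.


Bayesian evidence evaluation:
Posterior odds = prior_odds * LR = 0.219378 * 584.7147 = 128.2735
Posterior probability = posterior_odds / (1 + posterior_odds)
= 128.2735 / (1 + 128.2735)
= 128.2735 / 129.2735
= 0.9923

0.9923


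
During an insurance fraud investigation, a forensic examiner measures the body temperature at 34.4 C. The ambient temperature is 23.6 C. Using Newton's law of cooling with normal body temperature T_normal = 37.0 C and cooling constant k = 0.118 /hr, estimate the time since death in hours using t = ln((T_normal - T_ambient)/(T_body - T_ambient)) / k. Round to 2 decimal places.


Using Newton's law of cooling:
t = ln((T_normal - T_ambient) / (T_body - T_ambient)) / k
T_normal - T_ambient = 13.4
T_body - T_ambient = 10.8
Ratio = 1.240741
ln(ratio) = 0.215709
t = 0.215709 / 0.118 = 1.83 hours

1.83


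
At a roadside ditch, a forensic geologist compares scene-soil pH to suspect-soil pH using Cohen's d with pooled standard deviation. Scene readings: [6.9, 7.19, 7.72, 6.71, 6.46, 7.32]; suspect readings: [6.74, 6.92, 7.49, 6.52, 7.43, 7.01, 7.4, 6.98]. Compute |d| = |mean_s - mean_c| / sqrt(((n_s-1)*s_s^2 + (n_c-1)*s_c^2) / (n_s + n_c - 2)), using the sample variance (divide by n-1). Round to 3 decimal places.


Pooled-variance Cohen's d for soil pH comparison:
Scene mean = 42.3 / 6 = 7.05
Suspect mean = 56.49 / 8 = 7.06125
Scene sample variance s_s^2 = 0.20552
Suspect sample variance s_c^2 = 0.122841
Pooled variance = ((n_s-1)*s_s^2 + (n_c-1)*s_c^2) / (n_s + n_c - 2) = 0.157291
Pooled SD = sqrt(0.157291) = 0.396599
Mean difference = -0.01125
|d| = |-0.01125| / 0.396599 = 0.028

0.028
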